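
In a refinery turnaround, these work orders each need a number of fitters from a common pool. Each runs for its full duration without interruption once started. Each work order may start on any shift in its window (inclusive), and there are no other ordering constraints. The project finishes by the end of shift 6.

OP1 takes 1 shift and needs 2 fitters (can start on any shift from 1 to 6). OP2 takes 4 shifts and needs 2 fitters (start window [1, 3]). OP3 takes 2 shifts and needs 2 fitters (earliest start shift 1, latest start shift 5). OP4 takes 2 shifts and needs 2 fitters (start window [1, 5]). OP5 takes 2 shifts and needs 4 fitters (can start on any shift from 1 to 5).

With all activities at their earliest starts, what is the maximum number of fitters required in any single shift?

12

Early-start schedule: OP1@1, OP2@1, OP3@1, OP4@1, OP5@1.
Load per shift: shift 1: 12, shift 2: 10, shift 3: 2, shift 4: 2, shift 5: 0, shift 6: 0.
Peak is 12.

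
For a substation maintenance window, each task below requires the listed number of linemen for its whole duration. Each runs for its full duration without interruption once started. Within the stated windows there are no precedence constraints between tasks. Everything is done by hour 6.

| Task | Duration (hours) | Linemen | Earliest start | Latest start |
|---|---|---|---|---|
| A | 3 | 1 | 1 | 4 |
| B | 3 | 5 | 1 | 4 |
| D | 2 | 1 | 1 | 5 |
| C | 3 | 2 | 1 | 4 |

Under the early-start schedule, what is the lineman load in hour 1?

9

At early start, hour 1 has: A, B, D, C.
Demand: 1 + 5 + 1 + 2 = 9.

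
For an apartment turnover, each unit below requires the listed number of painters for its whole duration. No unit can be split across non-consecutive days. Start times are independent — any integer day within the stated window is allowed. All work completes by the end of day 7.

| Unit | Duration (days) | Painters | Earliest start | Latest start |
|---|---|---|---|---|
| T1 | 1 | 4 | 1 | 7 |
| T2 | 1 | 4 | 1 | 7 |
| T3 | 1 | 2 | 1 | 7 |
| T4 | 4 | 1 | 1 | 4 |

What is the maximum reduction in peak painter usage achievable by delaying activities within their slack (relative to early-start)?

7

Early-start peak: d1:11  d2:1  d3:1  d4:1  d5:0  d6:0  d7:0 ⇒ 11.
Leveled (T1@1, T2@2, T3@3, T4@3): d1:4  d2:4  d3:3  d4:1  d5:1  d6:1  d7:0 ⇒ 4.
Reduction 11 − 4 = 7.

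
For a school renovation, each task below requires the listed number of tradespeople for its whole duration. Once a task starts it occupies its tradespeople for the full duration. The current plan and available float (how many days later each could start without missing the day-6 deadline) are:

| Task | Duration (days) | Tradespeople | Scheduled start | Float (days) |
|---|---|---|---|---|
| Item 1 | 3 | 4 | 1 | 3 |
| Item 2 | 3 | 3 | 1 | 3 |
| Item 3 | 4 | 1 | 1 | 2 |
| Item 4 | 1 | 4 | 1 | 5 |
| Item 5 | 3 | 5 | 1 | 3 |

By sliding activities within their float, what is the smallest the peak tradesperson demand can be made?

Early-start (Item 1@1, Item 2@1, Item 3@1, Item 4@1, Item 5@1) gives peak 17: d1:17  d2:13  d3:13  d4:1  d5:0  d6:0.
Shift Item 4→5, Item 5→4.
Schedule Item 1@1, Item 2@1, Item 3@1, Item 4@5, Item 5@4: d1:8  d2:8  d3:8  d4:6  d5:9  d6:5 — peak 9.

9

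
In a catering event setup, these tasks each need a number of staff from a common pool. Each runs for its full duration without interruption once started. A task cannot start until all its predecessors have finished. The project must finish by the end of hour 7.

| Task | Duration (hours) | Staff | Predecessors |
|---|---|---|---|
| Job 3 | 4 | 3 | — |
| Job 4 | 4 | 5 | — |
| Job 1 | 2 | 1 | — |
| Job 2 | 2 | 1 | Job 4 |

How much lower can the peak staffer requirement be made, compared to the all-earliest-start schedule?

1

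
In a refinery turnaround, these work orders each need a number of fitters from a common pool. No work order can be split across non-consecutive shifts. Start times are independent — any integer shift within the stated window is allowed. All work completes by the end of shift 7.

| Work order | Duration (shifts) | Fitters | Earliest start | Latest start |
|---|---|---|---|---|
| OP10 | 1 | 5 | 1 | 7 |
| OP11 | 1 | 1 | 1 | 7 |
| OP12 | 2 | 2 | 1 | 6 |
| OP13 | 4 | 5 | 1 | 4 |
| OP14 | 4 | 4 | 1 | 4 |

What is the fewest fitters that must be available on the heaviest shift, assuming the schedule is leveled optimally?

9

Early-start (OP10@1, OP11@1, OP12@1, OP13@1, OP14@1) gives peak 17: s1:17  s2:11  s3:9  s4:9  s5:0  s6:0  s7:0.
Shift OP13→2, OP14→3.
Schedule OP10@1, OP11@1, OP12@1, OP13@2, OP14@3: s1:8  s2:7  s3:9  s4:9  s5:9  s6:4  s7:0 — peak 9.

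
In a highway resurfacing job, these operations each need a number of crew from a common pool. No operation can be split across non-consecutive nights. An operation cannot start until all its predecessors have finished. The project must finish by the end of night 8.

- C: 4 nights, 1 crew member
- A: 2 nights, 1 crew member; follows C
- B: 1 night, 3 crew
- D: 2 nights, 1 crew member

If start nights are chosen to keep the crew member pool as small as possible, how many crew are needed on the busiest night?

3

Early-start (C@1, A@5, B@1, D@1) gives peak 5: n1:5  n2:2  n3:1  n4:1  n5:1  n6:1  n7:0  n8:0.
Shift B→7.
Schedule C@1, A@5, B@7, D@1: n1:2  n2:2  n3:1  n4:1  n5:1  n6:1  n7:3  n8:0 — peak 3.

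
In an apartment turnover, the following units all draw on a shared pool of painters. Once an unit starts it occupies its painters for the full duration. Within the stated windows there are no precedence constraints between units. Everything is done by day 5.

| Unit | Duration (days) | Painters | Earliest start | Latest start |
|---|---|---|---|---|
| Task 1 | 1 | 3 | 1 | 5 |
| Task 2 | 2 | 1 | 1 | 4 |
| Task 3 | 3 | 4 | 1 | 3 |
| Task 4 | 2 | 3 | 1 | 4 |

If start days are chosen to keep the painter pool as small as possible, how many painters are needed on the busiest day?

6

Early-start (Task 1@1, Task 2@1, Task 3@1, Task 4@1) gives peak 11: d1:11  d2:8  d3:4  d4:0  d5:0.
Shift Task 2→2, Task 3→3.
Schedule Task 1@1, Task 2@2, Task 3@3, Task 4@1: d1:6  d2:4  d3:5  d4:4  d5:4 — peak 6.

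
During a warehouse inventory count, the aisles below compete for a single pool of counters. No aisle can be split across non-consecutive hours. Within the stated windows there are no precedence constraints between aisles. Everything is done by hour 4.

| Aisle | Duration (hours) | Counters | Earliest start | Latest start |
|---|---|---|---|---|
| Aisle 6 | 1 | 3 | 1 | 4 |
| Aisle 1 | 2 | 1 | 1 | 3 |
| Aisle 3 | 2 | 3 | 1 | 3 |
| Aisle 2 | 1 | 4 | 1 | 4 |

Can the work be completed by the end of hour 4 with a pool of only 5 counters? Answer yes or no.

yes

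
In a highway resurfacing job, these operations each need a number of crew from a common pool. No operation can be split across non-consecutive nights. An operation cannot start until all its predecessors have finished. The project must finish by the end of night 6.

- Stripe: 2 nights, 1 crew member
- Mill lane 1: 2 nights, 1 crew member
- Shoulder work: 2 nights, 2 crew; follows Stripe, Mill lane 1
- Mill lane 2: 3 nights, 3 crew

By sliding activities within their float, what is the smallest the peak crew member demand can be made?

Early-start (Stripe@1, Mill lane 1@1, Shoulder work@3, Mill lane 2@1) gives peak 5: n1:5  n2:5  n3:5  n4:2  n5:0  n6:0.
Shift Mill lane 1→3, Shoulder work→5.
Schedule Stripe@1, Mill lane 1@3, Shoulder work@5, Mill lane 2@1: n1:4  n2:4  n3:4  n4:1  n5:2  n6:2 — peak 4.

4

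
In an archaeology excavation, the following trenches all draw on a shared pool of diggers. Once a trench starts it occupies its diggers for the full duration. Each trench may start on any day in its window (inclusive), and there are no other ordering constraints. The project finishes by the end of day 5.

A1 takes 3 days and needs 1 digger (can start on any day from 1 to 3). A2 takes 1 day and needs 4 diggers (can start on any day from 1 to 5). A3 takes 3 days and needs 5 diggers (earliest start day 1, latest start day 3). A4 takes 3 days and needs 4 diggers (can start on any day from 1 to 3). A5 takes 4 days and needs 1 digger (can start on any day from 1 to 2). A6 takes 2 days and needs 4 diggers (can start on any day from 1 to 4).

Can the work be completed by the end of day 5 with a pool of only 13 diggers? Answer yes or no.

Schedule A1@1, A2@1, A3@1, A4@2, A5@1, A6@4: d1:11  d2:11  d3:11  d4:9  d5:4 — peak 11 ≤ 13.

yes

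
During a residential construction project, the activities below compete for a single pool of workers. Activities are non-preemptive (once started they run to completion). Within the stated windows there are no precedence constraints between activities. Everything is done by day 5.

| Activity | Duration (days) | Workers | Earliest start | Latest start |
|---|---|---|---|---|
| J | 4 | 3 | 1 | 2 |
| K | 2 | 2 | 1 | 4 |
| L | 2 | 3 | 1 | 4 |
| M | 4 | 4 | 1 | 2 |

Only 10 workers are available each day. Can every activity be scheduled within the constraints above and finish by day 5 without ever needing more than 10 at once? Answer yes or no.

yes

Schedule J@1, K@1, L@3, M@1: d1:9  d2:9  d3:10  d4:10  d5:0 — peak 10 ≤ 10.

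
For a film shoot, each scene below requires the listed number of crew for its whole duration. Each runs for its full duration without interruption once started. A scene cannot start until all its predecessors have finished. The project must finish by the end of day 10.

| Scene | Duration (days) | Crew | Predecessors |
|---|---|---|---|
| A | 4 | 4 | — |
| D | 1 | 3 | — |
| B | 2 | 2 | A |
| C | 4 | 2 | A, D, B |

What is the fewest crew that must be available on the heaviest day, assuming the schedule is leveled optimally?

5

Early-start (A@1, D@1, B@5, C@7) gives peak 7: d1:7  d2:4  d3:4  d4:4  d5:2  d6:2  d7:2  d8:2  d9:2  d10:2.
Shift D→5.
Schedule A@1, D@5, B@5, C@7: d1:4  d2:4  d3:4  d4:4  d5:5  d6:2  d7:2  d8:2  d9:2  d10:2 — peak 5.
No arrangement of the 6 feasible schedules does better.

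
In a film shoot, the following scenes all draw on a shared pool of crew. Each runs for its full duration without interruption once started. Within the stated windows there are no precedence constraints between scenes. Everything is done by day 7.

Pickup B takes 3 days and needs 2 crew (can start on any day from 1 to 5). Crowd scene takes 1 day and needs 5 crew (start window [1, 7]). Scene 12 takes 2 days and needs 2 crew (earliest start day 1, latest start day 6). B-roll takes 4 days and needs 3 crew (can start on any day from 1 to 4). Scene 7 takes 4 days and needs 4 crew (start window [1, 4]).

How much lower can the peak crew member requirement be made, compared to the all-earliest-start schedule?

9

Early-start peak: d1:16  d2:11  d3:9  d4:7  d5:0  d6:0  d7:0 ⇒ 16.
Leveled (Pickup B@1, Crowd scene@1, Scene 12@2, B-roll@2, Scene 7@4): d1:7  d2:7  d3:7  d4:7  d5:7  d6:4  d7:4 ⇒ 7.
Reduction 16 − 7 = 9.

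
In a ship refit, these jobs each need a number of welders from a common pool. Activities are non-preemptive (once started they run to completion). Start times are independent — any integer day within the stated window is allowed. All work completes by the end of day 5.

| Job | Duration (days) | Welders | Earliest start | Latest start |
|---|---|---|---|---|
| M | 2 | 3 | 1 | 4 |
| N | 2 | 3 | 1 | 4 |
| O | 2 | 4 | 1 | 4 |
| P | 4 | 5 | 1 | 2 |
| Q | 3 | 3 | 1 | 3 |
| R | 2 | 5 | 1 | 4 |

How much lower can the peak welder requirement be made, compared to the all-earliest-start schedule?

Early-start peak: d1:23  d2:23  d3:8  d4:5  d5:0 ⇒ 23.
Leveled (M@1, N@1, O@3, P@1, Q@1, R@4): d1:14  d2:14  d3:12  d4:14  d5:5 ⇒ 14.
Reduction 23 − 14 = 9.

9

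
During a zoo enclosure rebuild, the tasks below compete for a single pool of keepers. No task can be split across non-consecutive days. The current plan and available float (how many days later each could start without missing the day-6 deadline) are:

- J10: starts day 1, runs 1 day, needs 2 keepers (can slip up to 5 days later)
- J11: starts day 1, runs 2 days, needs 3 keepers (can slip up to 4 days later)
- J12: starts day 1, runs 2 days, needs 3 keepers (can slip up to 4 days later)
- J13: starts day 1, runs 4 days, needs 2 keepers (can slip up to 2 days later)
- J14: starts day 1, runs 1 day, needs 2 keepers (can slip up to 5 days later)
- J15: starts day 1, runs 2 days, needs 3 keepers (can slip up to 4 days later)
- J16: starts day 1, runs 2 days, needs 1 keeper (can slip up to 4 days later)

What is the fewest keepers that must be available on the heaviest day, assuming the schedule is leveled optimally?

Early-start (J10@1, J11@1, J12@1, J13@1, J14@1, J15@1, J16@1) gives peak 16: d1:16  d2:12  d3:2  d4:2  d5:0  d6:0.
Shift J12→2, J13→3, J14→4, J15→5, J16→3.
Schedule J10@1, J11@1, J12@2, J13@3, J14@4, J15@5, J16@3: d1:5  d2:6  d3:6  d4:5  d5:5  d6:5 — peak 6.
Total keeper-days = 32 over 6 days ⇒ peak ≥ ⌈32/6⌉ = 6, so 6 is optimal.

6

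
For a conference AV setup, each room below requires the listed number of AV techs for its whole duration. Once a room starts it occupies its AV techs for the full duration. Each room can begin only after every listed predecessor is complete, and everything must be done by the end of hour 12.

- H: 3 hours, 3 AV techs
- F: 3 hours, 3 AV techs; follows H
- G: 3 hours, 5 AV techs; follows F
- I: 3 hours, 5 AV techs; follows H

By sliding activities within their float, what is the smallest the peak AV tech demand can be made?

Early-start (H@1, F@4, G@7, I@4) gives peak 8: h1:3  h2:3  h3:3  h4:8  h5:8  h6:8  h7:5  h8:5  h9:5  h10:0  h11:0  h12:0.
Shift I→10.
Schedule H@1, F@4, G@7, I@10: h1:3  h2:3  h3:3  h4:3  h5:3  h6:3  h7:5  h8:5  h9:5  h10:5  h11:5  h12:5 — peak 5.

5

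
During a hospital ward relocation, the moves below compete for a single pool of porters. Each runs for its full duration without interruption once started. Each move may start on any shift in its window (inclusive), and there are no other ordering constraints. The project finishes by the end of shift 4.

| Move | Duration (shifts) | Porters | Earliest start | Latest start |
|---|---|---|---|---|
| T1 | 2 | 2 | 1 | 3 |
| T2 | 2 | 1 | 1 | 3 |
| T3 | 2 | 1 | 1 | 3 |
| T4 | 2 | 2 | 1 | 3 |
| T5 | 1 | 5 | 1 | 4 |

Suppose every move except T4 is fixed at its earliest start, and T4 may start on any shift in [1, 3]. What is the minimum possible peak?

T4@1: s1:11  s2:6  s3:0  s4:0 → peak 11
T4@2: s1:9  s2:6  s3:2  s4:0 → peak 9
T4@3: s1:9  s2:4  s3:2  s4:2 → peak 9
Best is T4@2, peak 9.

9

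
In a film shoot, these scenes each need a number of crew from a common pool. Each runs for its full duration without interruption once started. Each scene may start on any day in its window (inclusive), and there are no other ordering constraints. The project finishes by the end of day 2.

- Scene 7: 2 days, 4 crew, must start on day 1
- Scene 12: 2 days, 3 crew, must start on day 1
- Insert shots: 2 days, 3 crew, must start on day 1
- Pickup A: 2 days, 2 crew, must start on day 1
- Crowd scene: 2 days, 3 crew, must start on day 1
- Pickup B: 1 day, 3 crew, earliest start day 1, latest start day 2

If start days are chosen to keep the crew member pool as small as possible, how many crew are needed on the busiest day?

18

Schedule Scene 7@1, Scene 12@1, Insert shots@1, Pickup A@1, Crowd scene@1, Pickup B@1: d1:18  d2:15 — peak 18.
No arrangement of the 2 feasible schedules does better.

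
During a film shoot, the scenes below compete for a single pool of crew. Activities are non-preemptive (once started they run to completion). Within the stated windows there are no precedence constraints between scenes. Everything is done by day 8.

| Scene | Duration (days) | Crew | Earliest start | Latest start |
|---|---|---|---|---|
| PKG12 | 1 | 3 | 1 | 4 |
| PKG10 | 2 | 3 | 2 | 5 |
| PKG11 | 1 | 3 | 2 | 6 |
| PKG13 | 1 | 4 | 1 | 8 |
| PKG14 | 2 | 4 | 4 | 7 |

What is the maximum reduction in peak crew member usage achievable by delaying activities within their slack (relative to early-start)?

3

Early-start peak: d1:7  d2:6  d3:3  d4:4  d5:4  d6:0  d7:0  d8:0 ⇒ 7.
Leveled (PKG12@1, PKG10@2, PKG11@4, PKG13@5, PKG14@6): d1:3  d2:3  d3:3  d4:3  d5:4  d6:4  d7:4  d8:0 ⇒ 4.
Reduction 7 − 4 = 3.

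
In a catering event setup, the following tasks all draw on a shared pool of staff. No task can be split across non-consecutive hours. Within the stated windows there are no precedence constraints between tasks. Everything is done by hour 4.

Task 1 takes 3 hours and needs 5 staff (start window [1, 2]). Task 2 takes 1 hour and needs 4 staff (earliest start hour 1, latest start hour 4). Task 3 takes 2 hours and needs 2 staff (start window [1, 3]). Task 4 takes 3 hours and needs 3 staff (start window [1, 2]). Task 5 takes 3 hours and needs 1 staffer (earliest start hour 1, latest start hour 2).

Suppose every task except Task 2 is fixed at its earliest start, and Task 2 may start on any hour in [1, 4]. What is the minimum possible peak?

11

Task 2@1: h1:15  h2:11  h3:9  h4:0 → peak 15
Task 2@2: h1:11  h2:15  h3:9  h4:0 → peak 15
Task 2@3: h1:11  h2:11  h3:13  h4:0 → peak 13
Task 2@4: h1:11  h2:11  h3:9  h4:4 → peak 11
Best is Task 2@4, peak 11.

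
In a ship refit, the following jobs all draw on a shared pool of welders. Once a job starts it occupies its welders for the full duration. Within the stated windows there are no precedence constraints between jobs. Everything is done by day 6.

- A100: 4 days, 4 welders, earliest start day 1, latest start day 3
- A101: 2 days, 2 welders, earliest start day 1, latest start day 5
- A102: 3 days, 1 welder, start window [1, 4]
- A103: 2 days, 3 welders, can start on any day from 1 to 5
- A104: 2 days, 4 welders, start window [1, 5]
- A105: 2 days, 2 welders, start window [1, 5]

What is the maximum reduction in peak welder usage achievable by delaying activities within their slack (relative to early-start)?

9

Early-start peak: d1:16  d2:16  d3:5  d4:4  d5:0  d6:0 ⇒ 16.
Leveled (A100@1, A101@1, A102@1, A103@5, A104@5, A105@3): d1:7  d2:7  d3:7  d4:6  d5:7  d6:7 ⇒ 7.
Reduction 16 − 7 = 9.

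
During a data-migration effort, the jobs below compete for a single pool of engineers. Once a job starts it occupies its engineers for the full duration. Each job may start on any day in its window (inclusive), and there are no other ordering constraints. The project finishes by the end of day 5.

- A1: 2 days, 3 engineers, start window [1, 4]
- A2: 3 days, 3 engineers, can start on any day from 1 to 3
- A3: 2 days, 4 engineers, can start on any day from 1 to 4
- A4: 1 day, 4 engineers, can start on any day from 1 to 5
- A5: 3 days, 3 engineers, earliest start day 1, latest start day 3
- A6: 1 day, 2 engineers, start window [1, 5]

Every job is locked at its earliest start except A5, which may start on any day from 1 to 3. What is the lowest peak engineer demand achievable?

16

A5@1: d1:19  d2:13  d3:6  d4:0  d5:0 → peak 19
A5@2: d1:16  d2:13  d3:6  d4:3  d5:0 → peak 16
A5@3: d1:16  d2:10  d3:6  d4:3  d5:3 → peak 16
Best is A5@2, peak 16.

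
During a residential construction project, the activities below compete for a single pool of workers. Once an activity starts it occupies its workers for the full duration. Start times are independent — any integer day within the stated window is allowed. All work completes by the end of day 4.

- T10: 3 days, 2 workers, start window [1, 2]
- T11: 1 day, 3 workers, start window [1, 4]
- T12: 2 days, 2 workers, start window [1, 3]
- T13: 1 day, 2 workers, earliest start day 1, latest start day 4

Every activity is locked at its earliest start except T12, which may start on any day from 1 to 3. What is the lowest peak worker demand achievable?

7

T12@1: d1:9  d2:4  d3:2  d4:0 → peak 9
T12@2: d1:7  d2:4  d3:4  d4:0 → peak 7
T12@3: d1:7  d2:2  d3:4  d4:2 → peak 7
Best is T12@2, peak 7.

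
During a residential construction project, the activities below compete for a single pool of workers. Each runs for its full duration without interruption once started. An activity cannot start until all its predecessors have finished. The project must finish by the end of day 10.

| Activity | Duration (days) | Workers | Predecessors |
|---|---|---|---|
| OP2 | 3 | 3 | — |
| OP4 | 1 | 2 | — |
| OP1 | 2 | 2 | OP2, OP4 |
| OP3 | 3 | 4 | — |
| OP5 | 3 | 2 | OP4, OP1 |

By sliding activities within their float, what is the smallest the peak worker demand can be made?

6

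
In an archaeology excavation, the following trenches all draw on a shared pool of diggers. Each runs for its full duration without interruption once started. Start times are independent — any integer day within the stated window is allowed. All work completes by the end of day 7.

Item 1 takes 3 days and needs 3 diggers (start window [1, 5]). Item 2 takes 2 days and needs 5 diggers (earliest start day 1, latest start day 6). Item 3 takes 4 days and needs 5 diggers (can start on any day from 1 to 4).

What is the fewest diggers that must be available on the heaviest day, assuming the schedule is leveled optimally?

8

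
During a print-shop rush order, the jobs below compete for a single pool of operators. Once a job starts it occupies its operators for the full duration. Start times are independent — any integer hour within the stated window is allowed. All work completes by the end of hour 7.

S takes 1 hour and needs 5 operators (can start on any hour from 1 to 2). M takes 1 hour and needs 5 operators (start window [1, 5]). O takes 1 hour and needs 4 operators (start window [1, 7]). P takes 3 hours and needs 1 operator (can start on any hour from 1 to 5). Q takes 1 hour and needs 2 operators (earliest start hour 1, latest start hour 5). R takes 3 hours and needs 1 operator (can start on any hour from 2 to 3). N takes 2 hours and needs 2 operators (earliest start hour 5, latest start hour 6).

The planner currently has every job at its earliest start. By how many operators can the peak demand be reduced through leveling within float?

Early-start peak: h1:17  h2:2  h3:2  h4:1  h5:2  h6:2  h7:0 ⇒ 17.
Leveled (S@1, M@2, O@3, P@4, Q@4, R@3, N@5): h1:5  h2:5  h3:5  h4:4  h5:4  h6:3  h7:0 ⇒ 5.
Reduction 17 − 5 = 12.

12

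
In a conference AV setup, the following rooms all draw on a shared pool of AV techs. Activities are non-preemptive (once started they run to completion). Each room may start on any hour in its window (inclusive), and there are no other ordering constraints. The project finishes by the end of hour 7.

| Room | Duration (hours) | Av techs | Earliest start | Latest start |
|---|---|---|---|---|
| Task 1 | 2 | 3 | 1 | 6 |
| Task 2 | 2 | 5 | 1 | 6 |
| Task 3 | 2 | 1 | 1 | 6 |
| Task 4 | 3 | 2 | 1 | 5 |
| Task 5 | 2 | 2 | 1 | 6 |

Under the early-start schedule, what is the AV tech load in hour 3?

2

At early start, hour 3 has: Task 4.
Demand: 2 = 2.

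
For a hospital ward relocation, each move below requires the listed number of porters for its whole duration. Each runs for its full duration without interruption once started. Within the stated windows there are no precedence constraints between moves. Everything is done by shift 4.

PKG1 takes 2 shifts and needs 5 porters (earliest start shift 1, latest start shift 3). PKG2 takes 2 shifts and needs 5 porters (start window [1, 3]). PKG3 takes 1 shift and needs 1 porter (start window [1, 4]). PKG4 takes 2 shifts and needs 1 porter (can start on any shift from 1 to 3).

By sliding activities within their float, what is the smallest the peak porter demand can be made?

Early-start (PKG1@1, PKG2@1, PKG3@1, PKG4@1) gives peak 12: s1:12  s2:11  s3:0  s4:0.
Shift PKG2→3, PKG4→2.
Schedule PKG1@1, PKG2@3, PKG3@1, PKG4@2: s1:6  s2:6  s3:6  s4:5 — peak 6.
Total porter-shifts = 23 over 4 shifts ⇒ peak ≥ ⌈23/4⌉ = 6, so 6 is optimal.

6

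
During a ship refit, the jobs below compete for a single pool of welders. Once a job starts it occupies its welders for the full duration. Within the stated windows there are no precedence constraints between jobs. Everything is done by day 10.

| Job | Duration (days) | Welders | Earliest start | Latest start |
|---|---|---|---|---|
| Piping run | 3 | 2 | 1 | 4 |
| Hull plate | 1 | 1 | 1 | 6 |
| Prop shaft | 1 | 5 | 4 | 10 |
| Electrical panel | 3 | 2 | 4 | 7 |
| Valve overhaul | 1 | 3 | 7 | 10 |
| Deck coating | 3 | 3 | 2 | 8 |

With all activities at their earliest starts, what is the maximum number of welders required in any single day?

Early-start schedule: Piping run@1, Hull plate@1, Prop shaft@4, Electrical panel@4, Valve overhaul@7, Deck coating@2.
Load per day: day 1: 3, day 2: 5, day 3: 5, day 4: 10, day 5: 2, day 6: 2, day 7: 3, day 8: 0, day 9: 0, day 10: 0.
Peak is 10.

10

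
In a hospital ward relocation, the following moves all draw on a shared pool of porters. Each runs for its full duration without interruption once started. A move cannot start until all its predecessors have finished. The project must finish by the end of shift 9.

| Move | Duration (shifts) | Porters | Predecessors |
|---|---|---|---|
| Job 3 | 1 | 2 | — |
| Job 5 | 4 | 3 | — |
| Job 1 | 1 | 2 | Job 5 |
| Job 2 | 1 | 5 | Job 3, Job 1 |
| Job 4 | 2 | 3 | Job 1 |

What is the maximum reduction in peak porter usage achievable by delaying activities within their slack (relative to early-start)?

3

Early-start peak: s1:5  s2:3  s3:3  s4:3  s5:2  s6:8  s7:3  s8:0  s9:0 ⇒ 8.
Leveled (Job 3@1, Job 5@1, Job 1@5, Job 2@6, Job 4@7): s1:5  s2:3  s3:3  s4:3  s5:2  s6:5  s7:3  s8:3  s9:0 ⇒ 5.
Reduction 8 − 5 = 3.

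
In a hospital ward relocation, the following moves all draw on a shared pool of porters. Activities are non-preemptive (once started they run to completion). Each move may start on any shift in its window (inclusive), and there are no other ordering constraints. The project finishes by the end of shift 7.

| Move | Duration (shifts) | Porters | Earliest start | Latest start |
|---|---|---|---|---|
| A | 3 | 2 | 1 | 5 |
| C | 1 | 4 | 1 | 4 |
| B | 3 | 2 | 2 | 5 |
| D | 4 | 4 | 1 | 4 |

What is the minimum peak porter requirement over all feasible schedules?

Early-start (A@1, C@1, B@2, D@1) gives peak 10: s1:10  s2:8  s3:8  s4:6  s5:0  s6:0  s7:0.
Shift D→4.
Schedule A@1, C@1, B@2, D@4: s1:6  s2:4  s3:4  s4:6  s5:4  s6:4  s7:4 — peak 6.

6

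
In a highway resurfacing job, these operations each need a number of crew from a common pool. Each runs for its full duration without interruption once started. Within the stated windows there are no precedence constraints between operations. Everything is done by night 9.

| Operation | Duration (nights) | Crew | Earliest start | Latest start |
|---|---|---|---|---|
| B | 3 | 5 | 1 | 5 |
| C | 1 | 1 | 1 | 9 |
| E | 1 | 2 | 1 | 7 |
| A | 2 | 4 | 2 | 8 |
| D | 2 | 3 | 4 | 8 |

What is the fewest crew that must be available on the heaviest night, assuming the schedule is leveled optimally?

5

Early-start (B@1, C@1, E@1, A@2, D@4) gives peak 9: n1:8  n2:9  n3:9  n4:3  n5:3  n6:0  n7:0  n8:0  n9:0.
Shift C→4, E→4, A→5, D→7.
Schedule B@1, C@4, E@4, A@5, D@7: n1:5  n2:5  n3:5  n4:3  n5:4  n6:4  n7:3  n8:3  n9:0 — peak 5.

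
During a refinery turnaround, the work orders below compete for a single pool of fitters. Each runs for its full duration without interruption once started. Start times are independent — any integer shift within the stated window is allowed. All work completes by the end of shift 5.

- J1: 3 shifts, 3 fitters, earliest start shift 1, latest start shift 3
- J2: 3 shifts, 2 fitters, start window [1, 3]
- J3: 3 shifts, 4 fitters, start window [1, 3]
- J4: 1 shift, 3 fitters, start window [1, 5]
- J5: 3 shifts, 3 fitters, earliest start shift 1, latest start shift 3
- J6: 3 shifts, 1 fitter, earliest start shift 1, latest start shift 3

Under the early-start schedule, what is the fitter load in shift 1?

16

At early start, shift 1 has: J1, J2, J3, J4, J5, J6.
Demand: 3 + 2 + 4 + 3 + 3 + 1 = 16.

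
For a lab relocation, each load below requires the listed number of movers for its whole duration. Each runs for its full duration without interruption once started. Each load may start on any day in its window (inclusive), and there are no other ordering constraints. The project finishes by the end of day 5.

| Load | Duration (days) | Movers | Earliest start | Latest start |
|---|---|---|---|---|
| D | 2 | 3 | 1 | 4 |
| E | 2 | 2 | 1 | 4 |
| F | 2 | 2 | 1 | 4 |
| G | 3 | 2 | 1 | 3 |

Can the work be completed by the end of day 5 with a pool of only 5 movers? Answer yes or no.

yes

Schedule D@1, E@1, F@3, G@3: d1:5  d2:5  d3:4  d4:4  d5:2 — peak 5 ≤ 5.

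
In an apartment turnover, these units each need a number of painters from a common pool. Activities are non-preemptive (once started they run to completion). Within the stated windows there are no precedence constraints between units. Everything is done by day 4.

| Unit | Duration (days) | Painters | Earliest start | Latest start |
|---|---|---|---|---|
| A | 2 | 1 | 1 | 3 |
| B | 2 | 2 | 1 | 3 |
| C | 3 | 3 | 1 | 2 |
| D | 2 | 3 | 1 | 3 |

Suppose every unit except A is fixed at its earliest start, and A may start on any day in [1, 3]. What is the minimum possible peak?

8

A@1: d1:9  d2:9  d3:3  d4:0 → peak 9
A@2: d1:8  d2:9  d3:4  d4:0 → peak 9
A@3: d1:8  d2:8  d3:4  d4:1 → peak 8
Best is A@3, peak 8.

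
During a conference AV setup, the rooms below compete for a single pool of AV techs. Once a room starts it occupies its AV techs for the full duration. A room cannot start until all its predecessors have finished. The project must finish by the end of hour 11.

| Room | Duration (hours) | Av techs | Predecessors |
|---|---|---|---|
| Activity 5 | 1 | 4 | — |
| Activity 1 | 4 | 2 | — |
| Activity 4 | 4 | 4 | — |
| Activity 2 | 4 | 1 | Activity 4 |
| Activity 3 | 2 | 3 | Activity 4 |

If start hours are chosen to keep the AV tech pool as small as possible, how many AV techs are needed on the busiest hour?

4

Early-start (Activity 5@1, Activity 1@1, Activity 4@1, Activity 2@5, Activity 3@5) gives peak 10: h1:10  h2:6  h3:6  h4:6  h5:4  h6:4  h7:1  h8:1  h9:0  h10:0  h11:0.
Shift Activity 1→6, Activity 4→2, Activity 2→6, Activity 3→10.
Schedule Activity 5@1, Activity 1@6, Activity 4@2, Activity 2@6, Activity 3@10: h1:4  h2:4  h3:4  h4:4  h5:4  h6:3  h7:3  h8:3  h9:3  h10:3  h11:3 — peak 4.
Total AV tech-hours = 38 over 11 hours ⇒ peak ≥ ⌈38/11⌉ = 4, so 4 is optimal.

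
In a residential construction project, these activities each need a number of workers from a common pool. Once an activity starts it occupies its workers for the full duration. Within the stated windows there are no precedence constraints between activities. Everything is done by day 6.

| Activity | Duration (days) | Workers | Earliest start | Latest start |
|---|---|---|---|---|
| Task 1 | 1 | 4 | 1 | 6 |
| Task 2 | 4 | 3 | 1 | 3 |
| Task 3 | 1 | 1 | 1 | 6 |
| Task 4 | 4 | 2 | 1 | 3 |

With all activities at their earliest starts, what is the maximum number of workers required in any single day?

10

Early-start schedule: Task 1@1, Task 2@1, Task 3@1, Task 4@1.
Load per day: day 1: 10, day 2: 5, day 3: 5, day 4: 5, day 5: 0, day 6: 0.
Peak is 10.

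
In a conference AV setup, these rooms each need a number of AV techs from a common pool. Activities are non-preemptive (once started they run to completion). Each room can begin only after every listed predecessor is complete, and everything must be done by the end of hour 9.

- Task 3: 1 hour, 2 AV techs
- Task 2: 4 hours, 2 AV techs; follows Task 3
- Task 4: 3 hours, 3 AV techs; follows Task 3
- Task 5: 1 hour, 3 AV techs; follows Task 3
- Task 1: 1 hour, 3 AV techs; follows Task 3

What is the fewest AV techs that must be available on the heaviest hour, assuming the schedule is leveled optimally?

Early-start (Task 3@1, Task 2@2, Task 4@2, Task 5@2, Task 1@2) gives peak 11: h1:2  h2:11  h3:5  h4:5  h5:2  h6:0  h7:0  h8:0  h9:0.
Shift Task 5→5, Task 1→6.
Schedule Task 3@1, Task 2@2, Task 4@2, Task 5@5, Task 1@6: h1:2  h2:5  h3:5  h4:5  h5:5  h6:3  h7:0  h8:0  h9:0 — peak 5.

5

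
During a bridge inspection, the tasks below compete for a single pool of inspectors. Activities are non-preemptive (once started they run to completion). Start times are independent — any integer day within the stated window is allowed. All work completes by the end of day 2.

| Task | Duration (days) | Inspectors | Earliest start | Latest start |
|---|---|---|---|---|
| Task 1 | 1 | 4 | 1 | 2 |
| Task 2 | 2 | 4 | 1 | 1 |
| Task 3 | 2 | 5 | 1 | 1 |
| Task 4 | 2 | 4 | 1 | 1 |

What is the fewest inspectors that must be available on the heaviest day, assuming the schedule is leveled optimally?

17

Schedule Task 1@1, Task 2@1, Task 3@1, Task 4@1: d1:17  d2:13 — peak 17.
No arrangement of the 2 feasible schedules does better.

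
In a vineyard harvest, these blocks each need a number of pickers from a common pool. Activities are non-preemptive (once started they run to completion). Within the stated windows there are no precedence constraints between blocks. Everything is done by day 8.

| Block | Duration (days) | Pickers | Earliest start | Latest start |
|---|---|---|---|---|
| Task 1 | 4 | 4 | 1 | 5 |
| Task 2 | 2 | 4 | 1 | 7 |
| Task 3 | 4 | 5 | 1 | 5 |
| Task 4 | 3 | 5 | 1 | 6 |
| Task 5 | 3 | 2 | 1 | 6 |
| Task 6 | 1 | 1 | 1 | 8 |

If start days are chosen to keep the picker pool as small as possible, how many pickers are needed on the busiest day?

9

Early-start (Task 1@1, Task 2@1, Task 3@1, Task 4@1, Task 5@1, Task 6@1) gives peak 21: d1:21  d2:20  d3:16  d4:9  d5:0  d6:0  d7:0  d8:0.
Shift Task 2→4, Task 3→5, Task 5→6, Task 6→4.
Schedule Task 1@1, Task 2@4, Task 3@5, Task 4@1, Task 5@6, Task 6@4: d1:9  d2:9  d3:9  d4:9  d5:9  d6:7  d7:7  d8:7 — peak 9.
Total picker-days = 66 over 8 days ⇒ peak ≥ ⌈66/8⌉ = 9, so 9 is optimal.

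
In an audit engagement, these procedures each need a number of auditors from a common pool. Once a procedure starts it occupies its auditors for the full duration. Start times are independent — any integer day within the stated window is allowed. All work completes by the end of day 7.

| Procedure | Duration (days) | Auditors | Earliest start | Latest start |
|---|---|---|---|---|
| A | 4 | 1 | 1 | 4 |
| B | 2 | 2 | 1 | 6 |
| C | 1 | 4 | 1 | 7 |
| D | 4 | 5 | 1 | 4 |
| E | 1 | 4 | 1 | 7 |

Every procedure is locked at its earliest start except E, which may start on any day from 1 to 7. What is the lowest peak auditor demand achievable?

12

E@1: d1:16  d2:8  d3:6  d4:6  d5:0  d6:0  d7:0 → peak 16
E@2: d1:12  d2:12  d3:6  d4:6  d5:0  d6:0  d7:0 → peak 12
E@3: d1:12  d2:8  d3:10  d4:6  d5:0  d6:0  d7:0 → peak 12
E@4: d1:12  d2:8  d3:6  d4:10  d5:0  d6:0  d7:0 → peak 12
E@5: d1:12  d2:8  d3:6  d4:6  d5:4  d6:0  d7:0 → peak 12
E@6: d1:12  d2:8  d3:6  d4:6  d5:0  d6:4  d7:0 → peak 12
E@7: d1:12  d2:8  d3:6  d4:6  d5:0  d6:0  d7:4 → peak 12
Best is E@2, peak 12.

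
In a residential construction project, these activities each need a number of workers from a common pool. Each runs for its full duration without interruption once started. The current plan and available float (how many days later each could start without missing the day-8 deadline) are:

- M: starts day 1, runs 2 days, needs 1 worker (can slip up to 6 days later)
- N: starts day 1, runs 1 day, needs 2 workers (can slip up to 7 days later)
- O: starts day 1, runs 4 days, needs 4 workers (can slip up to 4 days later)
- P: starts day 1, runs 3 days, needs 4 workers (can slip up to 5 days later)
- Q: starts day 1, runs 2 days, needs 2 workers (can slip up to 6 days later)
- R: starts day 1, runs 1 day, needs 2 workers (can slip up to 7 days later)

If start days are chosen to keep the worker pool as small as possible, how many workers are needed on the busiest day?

6

Early-start (M@1, N@1, O@1, P@1, Q@1, R@1) gives peak 15: d1:15  d2:11  d3:8  d4:4  d5:0  d6:0  d7:0  d8:0.
Shift O→2, P→6, Q→3.
Schedule M@1, N@1, O@2, P@6, Q@3, R@1: d1:5  d2:5  d3:6  d4:6  d5:4  d6:4  d7:4  d8:4 — peak 6.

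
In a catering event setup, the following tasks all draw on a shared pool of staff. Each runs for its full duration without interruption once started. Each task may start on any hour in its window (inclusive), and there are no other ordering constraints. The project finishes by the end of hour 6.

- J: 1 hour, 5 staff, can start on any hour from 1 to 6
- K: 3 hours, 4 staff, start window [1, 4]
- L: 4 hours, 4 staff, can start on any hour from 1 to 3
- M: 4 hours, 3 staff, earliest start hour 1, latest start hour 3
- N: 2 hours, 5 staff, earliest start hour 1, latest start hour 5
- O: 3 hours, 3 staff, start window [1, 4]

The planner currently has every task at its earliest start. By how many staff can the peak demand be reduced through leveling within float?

12

Early-start peak: h1:24  h2:19  h3:14  h4:7  h5:0  h6:0 ⇒ 24.
Leveled (J@1, K@1, L@2, M@1, N@5, O@4): h1:12  h2:11  h3:11  h4:10  h5:12  h6:8 ⇒ 12.
Reduction 24 − 12 = 12.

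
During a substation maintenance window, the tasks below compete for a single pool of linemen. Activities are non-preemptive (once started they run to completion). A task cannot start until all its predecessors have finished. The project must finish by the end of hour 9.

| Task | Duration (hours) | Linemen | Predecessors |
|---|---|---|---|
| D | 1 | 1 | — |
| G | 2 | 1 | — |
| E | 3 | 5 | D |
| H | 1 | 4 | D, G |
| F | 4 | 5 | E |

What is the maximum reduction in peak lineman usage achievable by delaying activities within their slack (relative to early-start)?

3

Early-start peak: h1:2  h2:6  h3:9  h4:5  h5:5  h6:5  h7:5  h8:5  h9:0 ⇒ 9.
Leveled (D@1, G@1, E@2, H@5, F@6): h1:2  h2:6  h3:5  h4:5  h5:4  h6:5  h7:5  h8:5  h9:5 ⇒ 6.
Reduction 9 − 6 = 3.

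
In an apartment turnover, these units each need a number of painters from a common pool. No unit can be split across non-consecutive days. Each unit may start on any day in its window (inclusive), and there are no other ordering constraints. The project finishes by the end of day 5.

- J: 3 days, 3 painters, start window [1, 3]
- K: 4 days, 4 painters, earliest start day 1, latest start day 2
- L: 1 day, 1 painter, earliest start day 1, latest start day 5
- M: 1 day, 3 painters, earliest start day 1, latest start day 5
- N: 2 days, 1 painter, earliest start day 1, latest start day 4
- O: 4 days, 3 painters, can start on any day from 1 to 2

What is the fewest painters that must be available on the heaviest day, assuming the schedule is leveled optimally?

10

Early-start (J@1, K@1, L@1, M@1, N@1, O@1) gives peak 15: d1:15  d2:11  d3:10  d4:7  d5:0.
Shift M→5, N→4, O→2.
Schedule J@1, K@1, L@1, M@5, N@4, O@2: d1:8  d2:10  d3:10  d4:8  d5:7 — peak 10.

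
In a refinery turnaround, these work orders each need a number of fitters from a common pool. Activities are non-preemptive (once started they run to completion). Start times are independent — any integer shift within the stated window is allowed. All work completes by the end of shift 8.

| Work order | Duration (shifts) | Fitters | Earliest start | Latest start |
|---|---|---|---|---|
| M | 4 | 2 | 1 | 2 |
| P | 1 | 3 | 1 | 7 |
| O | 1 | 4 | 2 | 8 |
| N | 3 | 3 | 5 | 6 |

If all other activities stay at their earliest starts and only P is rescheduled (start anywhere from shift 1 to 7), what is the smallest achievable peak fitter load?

6

P@1: s1:5  s2:6  s3:2  s4:2  s5:3  s6:3  s7:3  s8:0 → peak 6
P@2: s1:2  s2:9  s3:2  s4:2  s5:3  s6:3  s7:3  s8:0 → peak 9
P@3: s1:2  s2:6  s3:5  s4:2  s5:3  s6:3  s7:3  s8:0 → peak 6
P@4: s1:2  s2:6  s3:2  s4:5  s5:3  s6:3  s7:3  s8:0 → peak 6
P@5: s1:2  s2:6  s3:2  s4:2  s5:6  s6:3  s7:3  s8:0 → peak 6
P@6: s1:2  s2:6  s3:2  s4:2  s5:3  s6:6  s7:3  s8:0 → peak 6
P@7: s1:2  s2:6  s3:2  s4:2  s5:3  s6:3  s7:6  s8:0 → peak 6
Best is P@1, peak 6.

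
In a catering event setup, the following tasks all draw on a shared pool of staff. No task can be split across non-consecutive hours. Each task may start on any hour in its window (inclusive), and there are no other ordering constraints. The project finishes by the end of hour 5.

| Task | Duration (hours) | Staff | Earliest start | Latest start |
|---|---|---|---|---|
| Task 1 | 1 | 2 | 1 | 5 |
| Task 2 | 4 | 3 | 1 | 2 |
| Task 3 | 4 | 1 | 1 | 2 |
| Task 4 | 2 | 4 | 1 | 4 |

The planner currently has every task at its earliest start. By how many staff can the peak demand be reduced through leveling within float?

2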